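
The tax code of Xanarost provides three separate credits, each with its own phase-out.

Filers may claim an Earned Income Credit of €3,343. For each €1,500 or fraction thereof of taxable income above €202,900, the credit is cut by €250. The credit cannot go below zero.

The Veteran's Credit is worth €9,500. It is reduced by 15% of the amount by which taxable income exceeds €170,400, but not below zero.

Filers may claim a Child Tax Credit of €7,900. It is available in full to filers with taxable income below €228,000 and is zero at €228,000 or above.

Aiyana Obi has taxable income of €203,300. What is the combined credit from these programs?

€15,558

Earned Income Credit: income exceeds €202,900 by €400, which is 1 full-or-partial €1,500 increment; reduction = 1 × €250 = €250, leaving €3,093.
Veteran's Credit: 15% of the €32,900 excess over €170,400 is €4,935; credit = €9,500 − €4,935 = €4,565.
Child Tax Credit: €203,300 is below the €228,000 cutoff, so the full €7,900 applies.
Total: €3,093 + €4,565 + €7,900 = €15,558.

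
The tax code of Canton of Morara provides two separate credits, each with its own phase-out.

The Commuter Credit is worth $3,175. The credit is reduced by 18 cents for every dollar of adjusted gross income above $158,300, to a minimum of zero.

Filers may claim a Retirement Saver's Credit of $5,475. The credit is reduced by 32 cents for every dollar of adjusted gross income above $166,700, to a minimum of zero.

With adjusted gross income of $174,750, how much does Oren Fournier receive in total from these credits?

$3,113

Commuter Credit: 18% of the $16,450 excess over $158,300 is $2,961; credit = $3,175 − $2,961 = $214.
Retirement Saver's Credit: 32% of the $8,050 excess over $166,700 is $2,576; credit = $5,475 − $2,576 = $2,899.
Total: $214 + $2,899 = $3,113.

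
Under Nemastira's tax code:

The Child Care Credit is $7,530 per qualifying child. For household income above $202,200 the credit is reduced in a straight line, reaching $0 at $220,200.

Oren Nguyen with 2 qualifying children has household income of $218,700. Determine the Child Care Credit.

Child Care Credit: base = 2 × $7,530 = $15,060. $218,700 is $16,500 into a $18,000 phase-out range, leaving 1,500/18,000 of the credit: $15,060 × 1,500/18,000 = $1,255.

$1,255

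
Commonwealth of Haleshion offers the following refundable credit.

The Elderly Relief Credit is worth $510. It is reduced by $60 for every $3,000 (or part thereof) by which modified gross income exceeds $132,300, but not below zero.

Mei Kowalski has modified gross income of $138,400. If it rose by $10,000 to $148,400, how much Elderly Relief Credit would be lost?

$180

At $138,400 — income exceeds $132,300 by $6,100, which is 3 full-or-partial $3,000 increments; reduction = 3 × $60 = $180, leaving $330.
At $148,400 — income exceeds $132,300 by $16,100, which is 6 full-or-partial $3,000 increments; reduction = 6 × $60 = $360, leaving $150.
Lost: $330 − $150 = $180.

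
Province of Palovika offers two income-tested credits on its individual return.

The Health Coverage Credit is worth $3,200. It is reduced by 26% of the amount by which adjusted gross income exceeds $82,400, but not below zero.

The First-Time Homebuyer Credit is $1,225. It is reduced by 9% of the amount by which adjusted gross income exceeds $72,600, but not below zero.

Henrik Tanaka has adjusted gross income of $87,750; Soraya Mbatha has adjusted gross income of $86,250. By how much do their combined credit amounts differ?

$390

Henrik ($87,750): Health Coverage Credit: 26% of the $5,350 excess over $82,400 is $1,391; credit = $3,200 − $1,391 = $1,809. First-Time Homebuyer Credit: 9% of the $15,150 excess over $72,600 is $1,363.50 ≥ base, so the credit is $0. total $1,809 + $0 = $1,809
Soraya ($86,250): Health Coverage Credit: 26% of the $3,850 excess over $82,400 is $1,001; credit = $3,200 − $1,001 = $2,199. First-Time Homebuyer Credit: 9% of the $13,650 excess over $72,600 is $1,228.50 ≥ base, so the credit is $0. total $2,199 + $0 = $2,199
Difference: |$1,809 − $2,199| = $390.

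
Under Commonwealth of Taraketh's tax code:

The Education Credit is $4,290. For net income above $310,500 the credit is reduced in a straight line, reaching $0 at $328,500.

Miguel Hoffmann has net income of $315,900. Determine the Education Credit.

$3,003

Education Credit: $315,900 is $5,400 into a $18,000 phase-out range, leaving 12,600/18,000 of the credit: $4,290 × 12,600/18,000 = $3,003.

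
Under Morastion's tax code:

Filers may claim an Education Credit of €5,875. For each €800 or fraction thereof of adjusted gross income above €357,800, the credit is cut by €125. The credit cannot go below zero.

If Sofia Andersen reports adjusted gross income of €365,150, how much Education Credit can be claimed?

€4,625

Education Credit: income exceeds €357,800 by €7,350, which is 10 full-or-partial €800 increments; reduction = 10 × €125 = €1,250, leaving €4,625.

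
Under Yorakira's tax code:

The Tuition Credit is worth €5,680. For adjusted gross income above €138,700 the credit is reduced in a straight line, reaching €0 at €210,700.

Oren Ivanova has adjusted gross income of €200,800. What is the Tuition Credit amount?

€781

Tuition Credit: €200,800 is €62,100 into a €72,000 phase-out range, leaving 9,900/72,000 of the credit: €5,680 × 9,900/72,000 = €781.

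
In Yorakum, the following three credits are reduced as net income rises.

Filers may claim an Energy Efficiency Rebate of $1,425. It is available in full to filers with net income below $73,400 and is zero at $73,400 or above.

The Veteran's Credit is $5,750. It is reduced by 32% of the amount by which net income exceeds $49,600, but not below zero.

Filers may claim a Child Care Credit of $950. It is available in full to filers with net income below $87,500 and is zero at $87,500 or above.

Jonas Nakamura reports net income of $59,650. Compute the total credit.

$4,909

Energy Efficiency Rebate: $59,650 is below the $73,400 cutoff, so the full $1,425 applies.
Veteran's Credit: 32% of the $10,050 excess over $49,600 is $3,216; credit = $5,750 − $3,216 = $2,534.
Child Care Credit: $59,650 is below the $87,500 cutoff, so the full $950 applies.
Total: $1,425 + $2,534 + $950 = $4,909.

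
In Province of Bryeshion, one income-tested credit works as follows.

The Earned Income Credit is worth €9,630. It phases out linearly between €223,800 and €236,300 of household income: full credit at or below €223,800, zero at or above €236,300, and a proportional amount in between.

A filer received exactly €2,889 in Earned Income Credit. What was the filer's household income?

€2,889 is 2,889/9,630 of the full €9,630, so 6,741/9,630 of the €12,500 range has been used: income = €223,800 + €12,500 × 6,741/9,630 = €232,550.

€232,550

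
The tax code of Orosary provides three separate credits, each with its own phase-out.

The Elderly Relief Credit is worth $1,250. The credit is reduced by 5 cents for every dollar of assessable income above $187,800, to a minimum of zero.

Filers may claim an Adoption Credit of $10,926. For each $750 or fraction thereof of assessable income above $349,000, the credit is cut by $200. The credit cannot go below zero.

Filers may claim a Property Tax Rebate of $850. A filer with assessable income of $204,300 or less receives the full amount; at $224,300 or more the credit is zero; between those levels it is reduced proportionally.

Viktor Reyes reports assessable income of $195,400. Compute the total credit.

Elderly Relief Credit: 5% of the $7,600 excess over $187,800 is $380; credit = $1,250 − $380 = $870.
Adoption Credit: $195,400 is at or below the $349,000 threshold, so the full $10,926 applies.
Property Tax Rebate: $195,400 is at or below the $204,300 threshold, so the full $850 applies.
Total: $870 + $10,926 + $850 = $12,646.

$12,646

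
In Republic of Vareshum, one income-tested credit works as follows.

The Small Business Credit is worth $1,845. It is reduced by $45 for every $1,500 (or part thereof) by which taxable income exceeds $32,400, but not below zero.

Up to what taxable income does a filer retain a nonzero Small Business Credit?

After 40 increments the reduction is 40 × $45 = $1,800, leaving $45; one more increment wipes it out. Increment 40 ends at excess 40 × $1,500 = $60,000, so the highest qualifying income is $32,400 + $60,000 = $92,400.

$92,400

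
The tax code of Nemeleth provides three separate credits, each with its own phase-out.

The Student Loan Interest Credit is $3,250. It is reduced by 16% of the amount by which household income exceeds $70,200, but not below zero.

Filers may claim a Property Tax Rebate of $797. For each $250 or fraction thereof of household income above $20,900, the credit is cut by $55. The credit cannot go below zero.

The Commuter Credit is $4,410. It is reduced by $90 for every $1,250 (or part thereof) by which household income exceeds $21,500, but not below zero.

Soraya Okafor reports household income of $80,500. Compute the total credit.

$1,692

Student Loan Interest Credit: 16% of the $10,300 excess over $70,200 is $1,648; credit = $3,250 − $1,648 = $1,602.
Property Tax Rebate: income exceeds $20,900 by $59,600 → 239 increments × $55 = $13,145 ≥ base, so the credit is $0.
Commuter Credit: income exceeds $21,500 by $59,000, which is 48 full-or-partial $1,250 increments; reduction = 48 × $90 = $4,320, leaving $90.
Total: $1,602 + $0 + $90 = $1,692.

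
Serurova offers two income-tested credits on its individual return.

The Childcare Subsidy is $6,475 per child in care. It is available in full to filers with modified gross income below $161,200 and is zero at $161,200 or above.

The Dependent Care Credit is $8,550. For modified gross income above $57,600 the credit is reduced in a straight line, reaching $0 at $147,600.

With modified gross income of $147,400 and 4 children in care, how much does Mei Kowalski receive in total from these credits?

Childcare Subsidy: base = 4 × $6,475 = $25,900. $147,400 is below the $161,200 cutoff, so the full $25,900 applies.
Dependent Care Credit: $147,400 is $89,800 into a $90,000 phase-out range, leaving 200/90,000 of the credit: $8,550 × 200/90,000 = $19.
Total: $25,900 + $19 = $25,919.

$25,919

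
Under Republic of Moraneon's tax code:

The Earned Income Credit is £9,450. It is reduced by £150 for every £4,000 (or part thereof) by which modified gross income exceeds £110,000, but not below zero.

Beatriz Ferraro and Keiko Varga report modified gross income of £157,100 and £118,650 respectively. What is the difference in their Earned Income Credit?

Beatriz (£157,100): Earned Income Credit: income exceeds £110,000 by £47,100, which is 12 full-or-partial £4,000 increments; reduction = 12 × £150 = £1,800, leaving £7,650.
Keiko (£118,650): Earned Income Credit: income exceeds £110,000 by £8,650, which is 3 full-or-partial £4,000 increments; reduction = 3 × £150 = £450, leaving £9,000.
Difference: |£7,650 − £9,000| = £1,350.

£1,350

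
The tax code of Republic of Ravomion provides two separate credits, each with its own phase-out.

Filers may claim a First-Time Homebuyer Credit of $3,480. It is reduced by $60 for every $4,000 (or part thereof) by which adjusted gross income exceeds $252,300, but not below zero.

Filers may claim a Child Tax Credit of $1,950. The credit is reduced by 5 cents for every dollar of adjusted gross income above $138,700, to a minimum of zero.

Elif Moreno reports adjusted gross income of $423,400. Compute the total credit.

First-Time Homebuyer Credit: income exceeds $252,300 by $171,100, which is 43 full-or-partial $4,000 increments; reduction = 43 × $60 = $2,580, leaving $900.
Child Tax Credit: 5% of the $284,700 excess over $138,700 is $14,235 ≥ base, so the credit is $0.
Total: $900 + $0 = $900.

$900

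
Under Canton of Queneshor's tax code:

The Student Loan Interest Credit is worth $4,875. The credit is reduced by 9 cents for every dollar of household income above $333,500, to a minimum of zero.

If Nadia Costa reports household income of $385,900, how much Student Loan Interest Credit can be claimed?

$159

Student Loan Interest Credit: 9% of the $52,400 excess over $333,500 is $4,716; credit = $4,875 − $4,716 = $159.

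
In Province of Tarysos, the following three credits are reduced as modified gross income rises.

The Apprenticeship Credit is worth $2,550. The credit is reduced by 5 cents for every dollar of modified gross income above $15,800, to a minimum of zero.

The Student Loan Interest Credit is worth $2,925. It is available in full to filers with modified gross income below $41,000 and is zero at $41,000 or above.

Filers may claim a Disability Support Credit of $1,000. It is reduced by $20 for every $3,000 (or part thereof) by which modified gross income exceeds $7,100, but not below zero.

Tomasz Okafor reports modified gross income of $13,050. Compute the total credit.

Apprenticeship Credit: $13,050 is at or below the $15,800 threshold, so the full $2,550 applies.
Student Loan Interest Credit: $13,050 is below the $41,000 cutoff, so the full $2,925 applies.
Disability Support Credit: income exceeds $7,100 by $5,950, which is 2 full-or-partial $3,000 increments; reduction = 2 × $20 = $40, leaving $960.
Total: $2,550 + $2,925 + $960 = $6,435.

$6,435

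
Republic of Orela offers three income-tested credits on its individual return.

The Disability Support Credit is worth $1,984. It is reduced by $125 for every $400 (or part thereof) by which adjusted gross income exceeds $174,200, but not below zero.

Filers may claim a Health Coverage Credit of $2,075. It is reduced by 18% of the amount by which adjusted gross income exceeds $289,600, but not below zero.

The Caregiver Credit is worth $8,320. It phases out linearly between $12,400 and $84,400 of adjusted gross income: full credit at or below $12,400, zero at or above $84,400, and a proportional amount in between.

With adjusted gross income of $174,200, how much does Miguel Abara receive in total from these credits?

Disability Support Credit: $174,200 is at or below the $174,200 threshold, so the full $1,984 applies.
Health Coverage Credit: $174,200 is at or below the $289,600 threshold, so the full $2,075 applies.
Caregiver Credit: $174,200 is at or above $84,400, so the credit is $0.
Total: $1,984 + $2,075 + $0 = $4,059.

$4,059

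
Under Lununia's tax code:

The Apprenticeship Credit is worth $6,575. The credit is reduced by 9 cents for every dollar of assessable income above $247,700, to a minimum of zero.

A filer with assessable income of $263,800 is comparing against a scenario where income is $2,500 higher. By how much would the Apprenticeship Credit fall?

$225

At $263,800 — 9% of the $16,100 excess over $247,700 is $1,449; credit = $6,575 − $1,449 = $5,126.
At $266,300 — 9% of the $18,600 excess over $247,700 is $1,674; credit = $6,575 − $1,674 = $4,901.
Lost: $5,126 − $4,901 = $225.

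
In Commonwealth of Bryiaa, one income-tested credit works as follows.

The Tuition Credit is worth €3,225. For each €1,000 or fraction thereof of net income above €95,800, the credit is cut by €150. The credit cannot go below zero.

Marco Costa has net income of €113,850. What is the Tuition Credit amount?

€375

Tuition Credit: income exceeds €95,800 by €18,050, which is 19 full-or-partial €1,000 increments; reduction = 19 × €150 = €2,850, leaving €375.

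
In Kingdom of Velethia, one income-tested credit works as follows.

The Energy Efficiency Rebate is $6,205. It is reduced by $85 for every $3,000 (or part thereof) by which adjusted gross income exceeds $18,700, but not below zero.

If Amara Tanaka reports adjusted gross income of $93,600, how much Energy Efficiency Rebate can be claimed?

$4,080

Energy Efficiency Rebate: income exceeds $18,700 by $74,900, which is 25 full-or-partial $3,000 increments; reduction = 25 × $85 = $2,125, leaving $4,080.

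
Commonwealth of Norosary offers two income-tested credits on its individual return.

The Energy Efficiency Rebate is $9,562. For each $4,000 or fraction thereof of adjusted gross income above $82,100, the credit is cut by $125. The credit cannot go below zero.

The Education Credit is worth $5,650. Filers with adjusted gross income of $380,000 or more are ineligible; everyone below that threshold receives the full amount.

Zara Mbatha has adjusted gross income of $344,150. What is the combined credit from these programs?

$6,962

Energy Efficiency Rebate: income exceeds $82,100 by $262,050, which is 66 full-or-partial $4,000 increments; reduction = 66 × $125 = $8,250, leaving $1,312.
Education Credit: $344,150 is below the $380,000 cutoff, so the full $5,650 applies.
Total: $1,312 + $5,650 = $6,962.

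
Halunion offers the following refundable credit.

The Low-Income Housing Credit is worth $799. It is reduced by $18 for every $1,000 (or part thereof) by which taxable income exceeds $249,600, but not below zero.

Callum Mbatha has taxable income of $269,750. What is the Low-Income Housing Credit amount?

Low-Income Housing Credit: income exceeds $249,600 by $20,150, which is 21 full-or-partial $1,000 increments; reduction = 21 × $18 = $378, leaving $421.

$421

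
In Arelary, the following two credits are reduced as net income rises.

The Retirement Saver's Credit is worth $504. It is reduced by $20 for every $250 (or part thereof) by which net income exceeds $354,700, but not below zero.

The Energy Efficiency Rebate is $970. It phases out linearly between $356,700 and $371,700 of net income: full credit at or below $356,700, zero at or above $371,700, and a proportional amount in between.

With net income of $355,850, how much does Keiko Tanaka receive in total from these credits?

$1,374

Retirement Saver's Credit: income exceeds $354,700 by $1,150, which is 5 full-or-partial $250 increments; reduction = 5 × $20 = $100, leaving $404.
Energy Efficiency Rebate: $355,850 is at or below the $356,700 threshold, so the full $970 applies.
Total: $404 + $970 = $1,374.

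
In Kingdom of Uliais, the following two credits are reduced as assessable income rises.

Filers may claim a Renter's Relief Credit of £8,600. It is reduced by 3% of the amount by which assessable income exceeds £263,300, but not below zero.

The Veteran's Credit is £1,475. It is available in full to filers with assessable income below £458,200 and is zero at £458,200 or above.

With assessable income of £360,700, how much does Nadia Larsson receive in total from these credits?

£7,153

Renter's Relief Credit: 3% of the £97,400 excess over £263,300 is £2,922; credit = £8,600 − £2,922 = £5,678.
Veteran's Credit: £360,700 is below the £458,200 cutoff, so the full £1,475 applies.
Total: £5,678 + £1,475 = £7,153.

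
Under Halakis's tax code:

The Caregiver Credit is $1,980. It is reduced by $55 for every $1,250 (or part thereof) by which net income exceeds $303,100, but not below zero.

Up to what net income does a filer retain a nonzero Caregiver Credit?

After 35 increments the reduction is 35 × $55 = $1,925, leaving $55; one more increment wipes it out. Increment 35 ends at excess 35 × $1,250 = $43,750, so the highest qualifying income is $303,100 + $43,750 = $346,850.

$346,850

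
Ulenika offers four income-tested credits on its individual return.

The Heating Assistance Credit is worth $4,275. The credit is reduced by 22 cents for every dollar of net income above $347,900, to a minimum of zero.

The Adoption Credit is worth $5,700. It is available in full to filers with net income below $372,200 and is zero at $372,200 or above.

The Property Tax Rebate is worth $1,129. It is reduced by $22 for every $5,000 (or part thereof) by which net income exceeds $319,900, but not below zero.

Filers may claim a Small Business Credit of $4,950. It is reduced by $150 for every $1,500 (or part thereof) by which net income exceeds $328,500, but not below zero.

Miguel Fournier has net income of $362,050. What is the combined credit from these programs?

$9,293

Heating Assistance Credit: 22% of the $14,150 excess over $347,900 is $3,113; credit = $4,275 − $3,113 = $1,162.
Adoption Credit: $362,050 is below the $372,200 cutoff, so the full $5,700 applies.
Property Tax Rebate: income exceeds $319,900 by $42,150, which is 9 full-or-partial $5,000 increments; reduction = 9 × $22 = $198, leaving $931.
Small Business Credit: income exceeds $328,500 by $33,550, which is 23 full-or-partial $1,500 increments; reduction = 23 × $150 = $3,450, leaving $1,500.
Total: $1,162 + $5,700 + $931 + $1,500 = $9,293.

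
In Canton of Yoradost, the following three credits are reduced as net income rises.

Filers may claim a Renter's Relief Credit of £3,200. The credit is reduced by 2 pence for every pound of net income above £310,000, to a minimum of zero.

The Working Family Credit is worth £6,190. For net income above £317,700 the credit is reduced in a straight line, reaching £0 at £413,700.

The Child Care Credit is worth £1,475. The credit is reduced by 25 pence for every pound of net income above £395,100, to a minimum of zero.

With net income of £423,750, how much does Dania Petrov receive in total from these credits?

Renter's Relief Credit: 2% of the £113,750 excess over £310,000 is £2,275; credit = £3,200 − £2,275 = £925.
Working Family Credit: £423,750 is at or above £413,700, so the credit is £0.
Child Care Credit: 25% of the £28,650 excess over £395,100 is £7,162.50 ≥ base, so the credit is £0.
Total: £925 + £0 + £0 = £925.

£925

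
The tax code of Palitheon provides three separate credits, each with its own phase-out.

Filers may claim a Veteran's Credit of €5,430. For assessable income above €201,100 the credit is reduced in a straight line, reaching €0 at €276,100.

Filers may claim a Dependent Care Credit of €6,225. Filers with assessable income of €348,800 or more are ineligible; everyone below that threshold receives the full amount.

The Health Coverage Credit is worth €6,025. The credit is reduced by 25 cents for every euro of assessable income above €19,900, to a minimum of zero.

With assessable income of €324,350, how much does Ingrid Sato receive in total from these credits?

€6,225

Veteran's Credit: €324,350 is at or above €276,100, so the credit is €0.
Dependent Care Credit: €324,350 is below the €348,800 cutoff, so the full €6,225 applies.
Health Coverage Credit: 25% of the €304,450 excess over €19,900 is €76,112.50 ≥ base, so the credit is €0.
Total: €0 + €6,225 + €0 = €6,225.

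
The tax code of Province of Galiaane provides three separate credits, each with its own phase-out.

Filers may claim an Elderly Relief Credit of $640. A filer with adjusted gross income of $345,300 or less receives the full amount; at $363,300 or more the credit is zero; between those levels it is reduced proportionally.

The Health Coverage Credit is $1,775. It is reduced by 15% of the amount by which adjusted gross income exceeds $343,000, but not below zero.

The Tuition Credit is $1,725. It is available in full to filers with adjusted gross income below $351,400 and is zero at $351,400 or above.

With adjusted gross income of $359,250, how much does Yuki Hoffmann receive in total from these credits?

Elderly Relief Credit: $359,250 is $13,950 into a $18,000 phase-out range, leaving 4,050/18,000 of the credit: $640 × 4,050/18,000 = $144.
Health Coverage Credit: 15% of the $16,250 excess over $343,000 is $2,437.50 ≥ base, so the credit is $0.
Tuition Credit: $359,250 meets or exceeds the $351,400 cutoff, so the credit is $0.
Total: $144 + $0 + $0 = $144.

$144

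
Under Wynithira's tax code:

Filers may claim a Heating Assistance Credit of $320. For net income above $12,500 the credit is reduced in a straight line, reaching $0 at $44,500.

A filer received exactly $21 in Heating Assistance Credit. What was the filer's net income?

$42,400

$21 is 21/320 of the full $320, so 299/320 of the $32,000 range has been used: income = $12,500 + $32,000 × 299/320 = $42,400.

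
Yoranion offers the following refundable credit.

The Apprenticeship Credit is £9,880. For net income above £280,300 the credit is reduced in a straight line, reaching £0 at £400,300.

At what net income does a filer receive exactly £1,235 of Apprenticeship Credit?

£1,235 is 1,235/9,880 of the full £9,880, so 8,645/9,880 of the £120,000 range has been used: income = £280,300 + £120,000 × 8,645/9,880 = £385,300.

£385,300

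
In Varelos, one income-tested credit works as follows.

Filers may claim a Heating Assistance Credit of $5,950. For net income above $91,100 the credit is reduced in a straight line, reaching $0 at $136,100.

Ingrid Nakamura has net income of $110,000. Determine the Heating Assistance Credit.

Heating Assistance Credit: $110,000 is $18,900 into a $45,000 phase-out range, leaving 26,100/45,000 of the credit: $5,950 × 26,100/45,000 = $3,451.

$3,451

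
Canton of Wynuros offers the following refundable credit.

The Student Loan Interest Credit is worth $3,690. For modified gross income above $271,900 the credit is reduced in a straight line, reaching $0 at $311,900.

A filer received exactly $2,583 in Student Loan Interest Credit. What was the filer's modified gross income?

$2,583 is 2,583/3,690 of the full $3,690, so 1,107/3,690 of the $40,000 range has been used: income = $271,900 + $40,000 × 1,107/3,690 = $283,900.

$283,900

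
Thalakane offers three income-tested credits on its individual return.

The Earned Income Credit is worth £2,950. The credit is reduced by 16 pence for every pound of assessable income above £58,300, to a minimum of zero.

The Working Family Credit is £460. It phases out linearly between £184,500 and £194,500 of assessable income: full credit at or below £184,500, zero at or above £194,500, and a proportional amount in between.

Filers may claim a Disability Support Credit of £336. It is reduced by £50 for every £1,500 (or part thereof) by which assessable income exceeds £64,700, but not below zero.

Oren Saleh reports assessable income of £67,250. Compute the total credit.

£2,214

Earned Income Credit: 16% of the £8,950 excess over £58,300 is £1,432; credit = £2,950 − £1,432 = £1,518.
Working Family Credit: £67,250 is at or below the £184,500 threshold, so the full £460 applies.
Disability Support Credit: income exceeds £64,700 by £2,550, which is 2 full-or-partial £1,500 increments; reduction = 2 × £50 = £100, leaving £236.
Total: £1,518 + £460 + £236 = £2,214.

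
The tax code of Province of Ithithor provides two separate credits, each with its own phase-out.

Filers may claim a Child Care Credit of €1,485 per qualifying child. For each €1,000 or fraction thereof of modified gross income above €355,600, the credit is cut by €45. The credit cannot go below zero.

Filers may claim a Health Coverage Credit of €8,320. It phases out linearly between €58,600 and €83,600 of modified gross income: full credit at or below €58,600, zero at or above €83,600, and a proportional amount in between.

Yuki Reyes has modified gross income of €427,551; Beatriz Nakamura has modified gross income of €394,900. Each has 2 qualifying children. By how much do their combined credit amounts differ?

Yuki (€427,551): Child Care Credit: base = 2 × €1,485 = €2,970. income exceeds €355,600 by €71,951 → 72 increments × €45 = €3,240 ≥ base, so the credit is €0. Health Coverage Credit: €427,551 is at or above €83,600, so the credit is €0. total €0 + €0 = €0
Beatriz (€394,900): Child Care Credit: base = 2 × €1,485 = €2,970. income exceeds €355,600 by €39,300, which is 40 full-or-partial €1,000 increments; reduction = 40 × €45 = €1,800, leaving €1,170. Health Coverage Credit: €394,900 is at or above €83,600, so the credit is €0. total €1,170 + €0 = €1,170
Difference: |€0 − €1,170| = €1,170.

€1,170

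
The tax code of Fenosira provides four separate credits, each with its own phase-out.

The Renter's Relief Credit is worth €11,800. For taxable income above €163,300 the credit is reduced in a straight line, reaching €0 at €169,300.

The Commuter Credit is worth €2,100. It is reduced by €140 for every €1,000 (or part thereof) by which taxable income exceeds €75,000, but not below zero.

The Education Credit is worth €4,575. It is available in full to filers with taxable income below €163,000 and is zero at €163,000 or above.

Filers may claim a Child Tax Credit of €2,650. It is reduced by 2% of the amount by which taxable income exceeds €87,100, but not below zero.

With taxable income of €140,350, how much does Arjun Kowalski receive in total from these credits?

€17,960

Renter's Relief Credit: €140,350 is at or below the €163,300 threshold, so the full €11,800 applies.
Commuter Credit: income exceeds €75,000 by €65,350 → 66 increments × €140 = €9,240 ≥ base, so the credit is €0.
Education Credit: €140,350 is below the €163,000 cutoff, so the full €4,575 applies.
Child Tax Credit: 2% of the €53,250 excess over €87,100 is €1,065; credit = €2,650 − €1,065 = €1,585.
Total: €11,800 + €0 + €4,575 + €1,585 = €17,960.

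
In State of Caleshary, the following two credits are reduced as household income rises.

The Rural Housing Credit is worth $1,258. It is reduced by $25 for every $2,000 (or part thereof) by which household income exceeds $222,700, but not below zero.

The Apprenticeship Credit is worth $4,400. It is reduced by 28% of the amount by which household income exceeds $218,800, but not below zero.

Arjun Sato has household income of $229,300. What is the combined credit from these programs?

$2,618

Rural Housing Credit: income exceeds $222,700 by $6,600, which is 4 full-or-partial $2,000 increments; reduction = 4 × $25 = $100, leaving $1,158.
Apprenticeship Credit: 28% of the $10,500 excess over $218,800 is $2,940; credit = $4,400 − $2,940 = $1,460.
Total: $1,158 + $1,460 = $2,618.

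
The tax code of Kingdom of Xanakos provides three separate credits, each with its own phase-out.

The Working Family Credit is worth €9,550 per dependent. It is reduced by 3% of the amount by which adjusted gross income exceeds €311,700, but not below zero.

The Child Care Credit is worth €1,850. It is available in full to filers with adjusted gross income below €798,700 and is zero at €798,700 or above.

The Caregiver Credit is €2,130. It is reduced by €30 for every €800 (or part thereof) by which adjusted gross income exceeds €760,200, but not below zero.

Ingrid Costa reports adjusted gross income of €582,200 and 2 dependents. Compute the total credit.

Working Family Credit: base = 2 × €9,550 = €19,100. 3% of the €270,500 excess over €311,700 is €8,115; credit = €19,100 − €8,115 = €10,985.
Child Care Credit: €582,200 is below the €798,700 cutoff, so the full €1,850 applies.
Caregiver Credit: €582,200 is at or below the €760,200 threshold, so the full €2,130 applies.
Total: €10,985 + €1,850 + €2,130 = €14,965.

€14,965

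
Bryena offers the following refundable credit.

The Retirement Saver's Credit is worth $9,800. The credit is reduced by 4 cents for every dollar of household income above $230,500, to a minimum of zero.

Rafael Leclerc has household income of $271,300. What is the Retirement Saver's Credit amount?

$8,168

Retirement Saver's Credit: 4% of the $40,800 excess over $230,500 is $1,632; credit = $9,800 − $1,632 = $8,168.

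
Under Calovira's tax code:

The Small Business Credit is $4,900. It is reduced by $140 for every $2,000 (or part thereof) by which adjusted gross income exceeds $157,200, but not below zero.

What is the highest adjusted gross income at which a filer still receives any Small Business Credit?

After 34 increments the reduction is 34 × $140 = $4,760, leaving $140; one more increment wipes it out. Increment 34 ends at excess 34 × $2,000 = $68,000, so the highest qualifying income is $157,200 + $68,000 = $225,200.

$225,200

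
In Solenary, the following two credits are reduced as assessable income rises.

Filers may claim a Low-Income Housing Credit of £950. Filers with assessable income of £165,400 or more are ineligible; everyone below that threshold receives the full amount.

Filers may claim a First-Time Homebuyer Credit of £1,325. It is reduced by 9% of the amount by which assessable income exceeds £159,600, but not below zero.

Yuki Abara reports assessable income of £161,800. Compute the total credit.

£2,077

Low-Income Housing Credit: £161,800 is below the £165,400 cutoff, so the full £950 applies.
First-Time Homebuyer Credit: 9% of the £2,200 excess over £159,600 is £198; credit = £1,325 − £198 = £1,127.
Total: £950 + £1,127 = £2,077.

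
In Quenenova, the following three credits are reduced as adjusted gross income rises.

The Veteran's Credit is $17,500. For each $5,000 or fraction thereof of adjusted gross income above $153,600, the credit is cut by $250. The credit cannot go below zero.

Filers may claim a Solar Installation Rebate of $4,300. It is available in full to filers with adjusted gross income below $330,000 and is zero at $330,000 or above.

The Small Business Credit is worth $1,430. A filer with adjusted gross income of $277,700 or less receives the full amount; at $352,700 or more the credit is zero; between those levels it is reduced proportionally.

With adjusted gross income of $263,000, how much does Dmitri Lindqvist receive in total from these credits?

Veteran's Credit: income exceeds $153,600 by $109,400, which is 22 full-or-partial $5,000 increments; reduction = 22 × $250 = $5,500, leaving $12,000.
Solar Installation Rebate: $263,000 is below the $330,000 cutoff, so the full $4,300 applies.
Small Business Credit: $263,000 is at or below the $277,700 threshold, so the full $1,430 applies.
Total: $12,000 + $4,300 + $1,430 = $17,730.

$17,730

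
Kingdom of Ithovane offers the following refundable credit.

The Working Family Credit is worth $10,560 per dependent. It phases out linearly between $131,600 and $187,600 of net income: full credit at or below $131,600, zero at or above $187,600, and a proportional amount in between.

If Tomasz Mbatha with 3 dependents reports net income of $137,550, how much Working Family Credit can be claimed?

Working Family Credit: base = 3 × $10,560 = $31,680. $137,550 is $5,950 into a $56,000 phase-out range, leaving 50,050/56,000 of the credit: $31,680 × 50,050/56,000 = $28,314.

$28,314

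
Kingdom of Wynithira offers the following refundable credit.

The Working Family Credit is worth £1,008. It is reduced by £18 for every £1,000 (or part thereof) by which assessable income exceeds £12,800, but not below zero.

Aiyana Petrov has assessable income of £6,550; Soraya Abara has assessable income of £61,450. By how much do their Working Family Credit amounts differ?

£882

Aiyana (£6,550): Working Family Credit: £6,550 is at or below the £12,800 threshold, so the full £1,008 applies.
Soraya (£61,450): Working Family Credit: income exceeds £12,800 by £48,650, which is 49 full-or-partial £1,000 increments; reduction = 49 × £18 = £882, leaving £126.
Difference: |£1,008 − £126| = £882.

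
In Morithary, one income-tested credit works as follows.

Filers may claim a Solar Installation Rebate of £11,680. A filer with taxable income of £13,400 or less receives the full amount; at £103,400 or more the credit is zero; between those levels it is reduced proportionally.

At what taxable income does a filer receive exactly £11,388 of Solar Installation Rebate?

£15,650

£11,388 is 11,388/11,680 of the full £11,680, so 292/11,680 of the £90,000 range has been used: income = £13,400 + £90,000 × 292/11,680 = £15,650.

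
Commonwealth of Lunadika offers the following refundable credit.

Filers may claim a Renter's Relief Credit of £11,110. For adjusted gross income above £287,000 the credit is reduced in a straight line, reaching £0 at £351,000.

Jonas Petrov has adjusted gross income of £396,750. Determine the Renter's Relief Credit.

Renter's Relief Credit: £396,750 is at or above £351,000, so the credit is £0.

£0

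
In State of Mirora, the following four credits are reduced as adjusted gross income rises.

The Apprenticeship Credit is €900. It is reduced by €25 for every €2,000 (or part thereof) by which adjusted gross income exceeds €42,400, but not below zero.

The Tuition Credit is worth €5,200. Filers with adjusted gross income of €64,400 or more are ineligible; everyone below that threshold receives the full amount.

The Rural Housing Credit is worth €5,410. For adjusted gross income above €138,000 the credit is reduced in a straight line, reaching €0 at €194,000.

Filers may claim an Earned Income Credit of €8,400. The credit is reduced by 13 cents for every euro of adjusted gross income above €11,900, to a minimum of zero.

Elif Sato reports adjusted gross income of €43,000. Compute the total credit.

Apprenticeship Credit: income exceeds €42,400 by €600, which is 1 full-or-partial €2,000 increment; reduction = 1 × €25 = €25, leaving €875.
Tuition Credit: €43,000 is below the €64,400 cutoff, so the full €5,200 applies.
Rural Housing Credit: €43,000 is at or below the €138,000 threshold, so the full €5,410 applies.
Earned Income Credit: 13% of the €31,100 excess over €11,900 is €4,043; credit = €8,400 − €4,043 = €4,357.
Total: €875 + €5,200 + €5,410 + €4,357 = €15,842.

€15,842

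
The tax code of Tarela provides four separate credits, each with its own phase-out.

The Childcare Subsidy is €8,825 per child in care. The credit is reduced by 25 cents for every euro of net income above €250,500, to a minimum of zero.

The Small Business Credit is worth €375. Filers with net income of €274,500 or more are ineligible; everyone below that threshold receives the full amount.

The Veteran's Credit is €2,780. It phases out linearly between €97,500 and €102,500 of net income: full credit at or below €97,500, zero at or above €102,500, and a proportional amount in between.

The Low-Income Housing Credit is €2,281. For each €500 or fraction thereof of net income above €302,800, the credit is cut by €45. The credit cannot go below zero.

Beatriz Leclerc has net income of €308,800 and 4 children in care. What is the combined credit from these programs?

Childcare Subsidy: base = 4 × €8,825 = €35,300. 25% of the €58,300 excess over €250,500 is €14,575; credit = €35,300 − €14,575 = €20,725.
Small Business Credit: €308,800 meets or exceeds the €274,500 cutoff, so the credit is €0.
Veteran's Credit: €308,800 is at or above €102,500, so the credit is €0.
Low-Income Housing Credit: income exceeds €302,800 by €6,000, which is 12 full-or-partial €500 increments; reduction = 12 × €45 = €540, leaving €1,741.
Total: €20,725 + €0 + €0 + €1,741 = €22,466.

€22,466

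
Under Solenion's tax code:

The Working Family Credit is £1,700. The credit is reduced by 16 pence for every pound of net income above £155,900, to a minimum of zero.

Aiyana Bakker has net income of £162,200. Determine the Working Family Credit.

£692

Working Family Credit: 16% of the £6,300 excess over £155,900 is £1,008; credit = £1,700 − £1,008 = £692.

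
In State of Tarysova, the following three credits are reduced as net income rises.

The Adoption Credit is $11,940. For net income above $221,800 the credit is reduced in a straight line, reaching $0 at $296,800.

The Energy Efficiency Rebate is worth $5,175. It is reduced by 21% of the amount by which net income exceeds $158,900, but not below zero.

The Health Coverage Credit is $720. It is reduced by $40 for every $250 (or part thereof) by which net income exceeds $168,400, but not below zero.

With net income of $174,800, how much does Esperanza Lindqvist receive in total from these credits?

$13,776

Adoption Credit: $174,800 is at or below the $221,800 threshold, so the full $11,940 applies.
Energy Efficiency Rebate: 21% of the $15,900 excess over $158,900 is $3,339; credit = $5,175 − $3,339 = $1,836.
Health Coverage Credit: income exceeds $168,400 by $6,400 → 26 increments × $40 = $1,040 ≥ base, so the credit is $0.
Total: $11,940 + $1,836 + $0 = $13,776.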